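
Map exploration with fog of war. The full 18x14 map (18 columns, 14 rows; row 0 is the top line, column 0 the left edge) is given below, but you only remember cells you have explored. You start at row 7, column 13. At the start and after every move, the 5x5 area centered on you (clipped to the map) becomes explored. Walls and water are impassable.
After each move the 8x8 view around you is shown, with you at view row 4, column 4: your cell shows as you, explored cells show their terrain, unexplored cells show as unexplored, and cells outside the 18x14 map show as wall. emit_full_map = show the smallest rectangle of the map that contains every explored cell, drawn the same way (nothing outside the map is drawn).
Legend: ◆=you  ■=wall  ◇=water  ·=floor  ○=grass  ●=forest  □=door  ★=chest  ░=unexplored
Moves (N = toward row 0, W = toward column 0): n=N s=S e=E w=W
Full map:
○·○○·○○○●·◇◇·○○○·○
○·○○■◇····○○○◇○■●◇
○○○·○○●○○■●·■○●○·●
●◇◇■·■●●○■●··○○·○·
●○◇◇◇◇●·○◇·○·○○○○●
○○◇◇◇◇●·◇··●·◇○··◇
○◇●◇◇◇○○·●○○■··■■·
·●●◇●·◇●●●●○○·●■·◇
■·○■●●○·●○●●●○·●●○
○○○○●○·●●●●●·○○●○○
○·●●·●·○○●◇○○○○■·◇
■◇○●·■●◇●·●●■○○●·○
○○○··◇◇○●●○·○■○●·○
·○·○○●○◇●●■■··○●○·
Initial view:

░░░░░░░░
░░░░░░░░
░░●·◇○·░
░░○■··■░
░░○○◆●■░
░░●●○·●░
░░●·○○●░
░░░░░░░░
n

░░░░░░░░
░░░░░░░░
░░○·○○○░
░░●·◇○·░
░░○■◆·■░
░░○○·●■░
░░●●○·●░
░░●·○○●░

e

░░░░░░░░
░░░░░░░░
░○·○○○○░
░●·◇○··░
░○■·◆■■░
░○○·●■·░
░●●○·●●░
░●·○○●░░

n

░░░░░░░░
░░░░░░░░
░░·○○·○░
░○·○○○○░
░●·◇◆··░
░○■··■■░
░○○·●■·░
░●●○·●●░

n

░░░░░░░░
░░░░░░░░
░░■○●○·░
░░·○○·○░
░○·○◆○○░
░●·◇○··░
░○■··■■░
░○○·●■·░

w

░░░░░░░░
░░░░░░░░
░░·■○●○·
░░··○○·○
░░○·◆○○○
░░●·◇○··
░░○■··■■
░░○○·●■·

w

░░░░░░░░
░░░░░░░░
░░●·■○●○
░░●··○○·
░░·○◆○○○
░░·●·◇○·
░░○○■··■
░░░○○·●■

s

░░░░░░░░
░░●·■○●○
░░●··○○·
░░·○·○○○
░░·●◆◇○·
░░○○■··■
░░●○○·●■
░░░●●○·●

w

░░░░░░░░
░░░●·■○●
░░■●··○○
░░◇·○·○○
░░··◆·◇○
░░●○○■··
░░●●○○·●
░░░░●●○·

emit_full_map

░●·■○●○·
■●··○○·○
◇·○·○○○○
··◆·◇○··
●○○■··■■
●●○○·●■·
░░●●○·●●
░░●·○○●░

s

░░░●·■○●
░░■●··○○
░░◇·○·○○
░░··●·◇○
░░●○◆■··
░░●●○○·●
░░○●●●○·
░░░░●·○○

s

░░■●··○○
░░◇·○·○○
░░··●·◇○
░░●○○■··
░░●●◆○·●
░░○●●●○·
░░●●●·○○
░░░░░░░░

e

░■●··○○·
░◇·○·○○○
░··●·◇○·
░●○○■··■
░●●○◆·●■
░○●●●○·●
░●●●·○○●
░░░░░░░░

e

■●··○○·○
◇·○·○○○○
··●·◇○··
●○○■··■■
●●○○◆●■·
○●●●○·●●
●●●·○○●░
░░░░░░░░

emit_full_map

░●·■○●○·
■●··○○·○
◇·○·○○○○
··●·◇○··
●○○■··■■
●●○○◆●■·
○●●●○·●●
●●●·○○●░

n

░●·■○●○·
■●··○○·○
◇·○·○○○○
··●·◇○··
●○○■◆·■■
●●○○·●■·
○●●●○·●●
●●●·○○●░

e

●·■○●○·░
●··○○·○░
·○·○○○○░
·●·◇○··░
○○■·◆■■░
●○○·●■·░
●●●○·●●░
●●·○○●░░

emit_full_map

░●·■○●○·
■●··○○·○
◇·○·○○○○
··●·◇○··
●○○■·◆■■
●●○○·●■·
○●●●○·●●
●●●·○○●░


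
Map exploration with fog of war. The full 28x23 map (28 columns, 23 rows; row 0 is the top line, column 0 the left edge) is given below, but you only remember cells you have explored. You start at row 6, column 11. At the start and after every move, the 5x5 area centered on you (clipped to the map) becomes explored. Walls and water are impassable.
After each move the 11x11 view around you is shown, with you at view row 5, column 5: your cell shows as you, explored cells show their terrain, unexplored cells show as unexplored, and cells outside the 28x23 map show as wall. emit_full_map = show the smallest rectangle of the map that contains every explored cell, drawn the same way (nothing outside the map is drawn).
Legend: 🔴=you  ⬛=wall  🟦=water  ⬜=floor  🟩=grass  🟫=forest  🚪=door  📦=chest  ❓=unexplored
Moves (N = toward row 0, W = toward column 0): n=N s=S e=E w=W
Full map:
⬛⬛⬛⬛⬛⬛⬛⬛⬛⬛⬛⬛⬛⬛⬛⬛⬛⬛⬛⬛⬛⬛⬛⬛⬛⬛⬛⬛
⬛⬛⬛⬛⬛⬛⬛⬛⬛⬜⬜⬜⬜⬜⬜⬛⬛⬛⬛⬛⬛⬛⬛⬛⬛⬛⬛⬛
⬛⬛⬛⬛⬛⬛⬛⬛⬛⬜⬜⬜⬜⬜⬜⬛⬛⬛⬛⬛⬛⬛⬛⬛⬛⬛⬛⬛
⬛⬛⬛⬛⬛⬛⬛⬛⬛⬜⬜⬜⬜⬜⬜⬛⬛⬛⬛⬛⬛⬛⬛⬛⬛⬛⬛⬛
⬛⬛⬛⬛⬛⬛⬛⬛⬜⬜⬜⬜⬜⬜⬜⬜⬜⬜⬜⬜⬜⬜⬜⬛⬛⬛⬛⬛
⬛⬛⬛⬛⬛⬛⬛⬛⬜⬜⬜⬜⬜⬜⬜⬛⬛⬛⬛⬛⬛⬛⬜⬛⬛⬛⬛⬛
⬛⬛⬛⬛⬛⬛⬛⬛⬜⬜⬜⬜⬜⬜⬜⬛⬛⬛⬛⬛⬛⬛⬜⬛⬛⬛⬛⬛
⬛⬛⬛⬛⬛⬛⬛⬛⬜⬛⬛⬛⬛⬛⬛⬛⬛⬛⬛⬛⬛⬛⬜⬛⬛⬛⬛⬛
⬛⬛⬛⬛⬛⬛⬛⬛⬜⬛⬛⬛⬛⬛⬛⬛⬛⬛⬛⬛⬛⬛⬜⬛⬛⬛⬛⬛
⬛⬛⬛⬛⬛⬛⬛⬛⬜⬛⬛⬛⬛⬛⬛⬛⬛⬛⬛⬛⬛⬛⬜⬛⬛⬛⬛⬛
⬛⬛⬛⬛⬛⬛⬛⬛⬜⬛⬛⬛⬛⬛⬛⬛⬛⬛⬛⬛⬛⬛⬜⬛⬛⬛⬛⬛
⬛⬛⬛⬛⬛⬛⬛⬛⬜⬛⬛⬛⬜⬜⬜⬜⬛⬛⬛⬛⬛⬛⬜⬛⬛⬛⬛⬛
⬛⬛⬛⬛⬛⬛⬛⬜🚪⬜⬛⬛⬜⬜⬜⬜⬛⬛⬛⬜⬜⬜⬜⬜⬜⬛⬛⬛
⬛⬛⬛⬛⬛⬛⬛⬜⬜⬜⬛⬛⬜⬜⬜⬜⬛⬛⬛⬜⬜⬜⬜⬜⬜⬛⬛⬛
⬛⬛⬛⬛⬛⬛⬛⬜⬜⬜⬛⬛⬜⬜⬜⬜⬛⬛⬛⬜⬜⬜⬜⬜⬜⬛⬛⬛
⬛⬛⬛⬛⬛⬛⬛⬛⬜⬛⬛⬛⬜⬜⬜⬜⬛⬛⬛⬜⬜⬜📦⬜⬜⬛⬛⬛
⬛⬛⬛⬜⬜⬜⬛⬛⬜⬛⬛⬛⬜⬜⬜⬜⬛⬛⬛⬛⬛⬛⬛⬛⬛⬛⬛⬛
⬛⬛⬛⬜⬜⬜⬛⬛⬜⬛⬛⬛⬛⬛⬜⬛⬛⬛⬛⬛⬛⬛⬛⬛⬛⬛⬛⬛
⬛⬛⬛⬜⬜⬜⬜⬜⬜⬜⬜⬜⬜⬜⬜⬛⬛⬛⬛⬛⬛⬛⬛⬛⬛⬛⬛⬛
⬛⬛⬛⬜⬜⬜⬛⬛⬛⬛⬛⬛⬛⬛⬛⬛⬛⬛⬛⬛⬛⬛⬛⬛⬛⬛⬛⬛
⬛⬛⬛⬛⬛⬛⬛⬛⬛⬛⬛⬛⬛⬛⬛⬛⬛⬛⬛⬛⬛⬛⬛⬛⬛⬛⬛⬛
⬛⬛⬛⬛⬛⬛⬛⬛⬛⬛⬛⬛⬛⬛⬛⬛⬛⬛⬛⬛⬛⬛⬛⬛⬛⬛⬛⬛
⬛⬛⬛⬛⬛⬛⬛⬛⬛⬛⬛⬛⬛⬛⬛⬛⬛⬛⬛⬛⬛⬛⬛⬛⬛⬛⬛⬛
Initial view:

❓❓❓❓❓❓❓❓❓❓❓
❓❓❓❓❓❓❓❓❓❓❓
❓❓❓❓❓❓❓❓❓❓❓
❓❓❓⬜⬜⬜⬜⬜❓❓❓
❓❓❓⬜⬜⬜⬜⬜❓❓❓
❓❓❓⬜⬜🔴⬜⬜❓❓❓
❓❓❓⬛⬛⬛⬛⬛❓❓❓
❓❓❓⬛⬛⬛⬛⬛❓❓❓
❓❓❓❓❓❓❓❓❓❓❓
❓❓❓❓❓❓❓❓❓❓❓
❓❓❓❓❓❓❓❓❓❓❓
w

❓❓❓❓❓❓❓❓❓❓❓
❓❓❓❓❓❓❓❓❓❓❓
❓❓❓❓❓❓❓❓❓❓❓
❓❓❓⬜⬜⬜⬜⬜⬜❓❓
❓❓❓⬜⬜⬜⬜⬜⬜❓❓
❓❓❓⬜⬜🔴⬜⬜⬜❓❓
❓❓❓⬜⬛⬛⬛⬛⬛❓❓
❓❓❓⬜⬛⬛⬛⬛⬛❓❓
❓❓❓❓❓❓❓❓❓❓❓
❓❓❓❓❓❓❓❓❓❓❓
❓❓❓❓❓❓❓❓❓❓❓

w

❓❓❓❓❓❓❓❓❓❓❓
❓❓❓❓❓❓❓❓❓❓❓
❓❓❓❓❓❓❓❓❓❓❓
❓❓❓⬛⬜⬜⬜⬜⬜⬜❓
❓❓❓⬛⬜⬜⬜⬜⬜⬜❓
❓❓❓⬛⬜🔴⬜⬜⬜⬜❓
❓❓❓⬛⬜⬛⬛⬛⬛⬛❓
❓❓❓⬛⬜⬛⬛⬛⬛⬛❓
❓❓❓❓❓❓❓❓❓❓❓
❓❓❓❓❓❓❓❓❓❓❓
❓❓❓❓❓❓❓❓❓❓❓

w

❓❓❓❓❓❓❓❓❓❓❓
❓❓❓❓❓❓❓❓❓❓❓
❓❓❓❓❓❓❓❓❓❓❓
❓❓❓⬛⬛⬜⬜⬜⬜⬜⬜
❓❓❓⬛⬛⬜⬜⬜⬜⬜⬜
❓❓❓⬛⬛🔴⬜⬜⬜⬜⬜
❓❓❓⬛⬛⬜⬛⬛⬛⬛⬛
❓❓❓⬛⬛⬜⬛⬛⬛⬛⬛
❓❓❓❓❓❓❓❓❓❓❓
❓❓❓❓❓❓❓❓❓❓❓
❓❓❓❓❓❓❓❓❓❓❓

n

❓❓❓❓❓❓❓❓❓❓❓
❓❓❓❓❓❓❓❓❓❓❓
❓❓❓❓❓❓❓❓❓❓❓
❓❓❓⬛⬛⬛⬜⬜❓❓❓
❓❓❓⬛⬛⬜⬜⬜⬜⬜⬜
❓❓❓⬛⬛🔴⬜⬜⬜⬜⬜
❓❓❓⬛⬛⬜⬜⬜⬜⬜⬜
❓❓❓⬛⬛⬜⬛⬛⬛⬛⬛
❓❓❓⬛⬛⬜⬛⬛⬛⬛⬛
❓❓❓❓❓❓❓❓❓❓❓
❓❓❓❓❓❓❓❓❓❓❓

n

⬛⬛⬛⬛⬛⬛⬛⬛⬛⬛⬛
❓❓❓❓❓❓❓❓❓❓❓
❓❓❓❓❓❓❓❓❓❓❓
❓❓❓⬛⬛⬛⬜⬜❓❓❓
❓❓❓⬛⬛⬛⬜⬜❓❓❓
❓❓❓⬛⬛🔴⬜⬜⬜⬜⬜
❓❓❓⬛⬛⬜⬜⬜⬜⬜⬜
❓❓❓⬛⬛⬜⬜⬜⬜⬜⬜
❓❓❓⬛⬛⬜⬛⬛⬛⬛⬛
❓❓❓⬛⬛⬜⬛⬛⬛⬛⬛
❓❓❓❓❓❓❓❓❓❓❓

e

⬛⬛⬛⬛⬛⬛⬛⬛⬛⬛⬛
❓❓❓❓❓❓❓❓❓❓❓
❓❓❓❓❓❓❓❓❓❓❓
❓❓⬛⬛⬛⬜⬜⬜❓❓❓
❓❓⬛⬛⬛⬜⬜⬜❓❓❓
❓❓⬛⬛⬜🔴⬜⬜⬜⬜❓
❓❓⬛⬛⬜⬜⬜⬜⬜⬜❓
❓❓⬛⬛⬜⬜⬜⬜⬜⬜❓
❓❓⬛⬛⬜⬛⬛⬛⬛⬛❓
❓❓⬛⬛⬜⬛⬛⬛⬛⬛❓
❓❓❓❓❓❓❓❓❓❓❓

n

⬛⬛⬛⬛⬛⬛⬛⬛⬛⬛⬛
⬛⬛⬛⬛⬛⬛⬛⬛⬛⬛⬛
❓❓❓❓❓❓❓❓❓❓❓
❓❓❓⬛⬛⬜⬜⬜❓❓❓
❓❓⬛⬛⬛⬜⬜⬜❓❓❓
❓❓⬛⬛⬛🔴⬜⬜❓❓❓
❓❓⬛⬛⬜⬜⬜⬜⬜⬜❓
❓❓⬛⬛⬜⬜⬜⬜⬜⬜❓
❓❓⬛⬛⬜⬜⬜⬜⬜⬜❓
❓❓⬛⬛⬜⬛⬛⬛⬛⬛❓
❓❓⬛⬛⬜⬛⬛⬛⬛⬛❓

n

⬛⬛⬛⬛⬛⬛⬛⬛⬛⬛⬛
⬛⬛⬛⬛⬛⬛⬛⬛⬛⬛⬛
⬛⬛⬛⬛⬛⬛⬛⬛⬛⬛⬛
❓❓❓⬛⬛⬛⬛⬛❓❓❓
❓❓❓⬛⬛⬜⬜⬜❓❓❓
❓❓⬛⬛⬛🔴⬜⬜❓❓❓
❓❓⬛⬛⬛⬜⬜⬜❓❓❓
❓❓⬛⬛⬜⬜⬜⬜⬜⬜❓
❓❓⬛⬛⬜⬜⬜⬜⬜⬜❓
❓❓⬛⬛⬜⬜⬜⬜⬜⬜❓
❓❓⬛⬛⬜⬛⬛⬛⬛⬛❓

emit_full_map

❓⬛⬛⬛⬛⬛❓❓
❓⬛⬛⬜⬜⬜❓❓
⬛⬛⬛🔴⬜⬜❓❓
⬛⬛⬛⬜⬜⬜❓❓
⬛⬛⬜⬜⬜⬜⬜⬜
⬛⬛⬜⬜⬜⬜⬜⬜
⬛⬛⬜⬜⬜⬜⬜⬜
⬛⬛⬜⬛⬛⬛⬛⬛
⬛⬛⬜⬛⬛⬛⬛⬛

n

⬛⬛⬛⬛⬛⬛⬛⬛⬛⬛⬛
⬛⬛⬛⬛⬛⬛⬛⬛⬛⬛⬛
⬛⬛⬛⬛⬛⬛⬛⬛⬛⬛⬛
⬛⬛⬛⬛⬛⬛⬛⬛⬛⬛⬛
❓❓❓⬛⬛⬛⬛⬛❓❓❓
❓❓❓⬛⬛🔴⬜⬜❓❓❓
❓❓⬛⬛⬛⬜⬜⬜❓❓❓
❓❓⬛⬛⬛⬜⬜⬜❓❓❓
❓❓⬛⬛⬜⬜⬜⬜⬜⬜❓
❓❓⬛⬛⬜⬜⬜⬜⬜⬜❓
❓❓⬛⬛⬜⬜⬜⬜⬜⬜❓

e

⬛⬛⬛⬛⬛⬛⬛⬛⬛⬛⬛
⬛⬛⬛⬛⬛⬛⬛⬛⬛⬛⬛
⬛⬛⬛⬛⬛⬛⬛⬛⬛⬛⬛
⬛⬛⬛⬛⬛⬛⬛⬛⬛⬛⬛
❓❓⬛⬛⬛⬛⬛⬛❓❓❓
❓❓⬛⬛⬜🔴⬜⬜❓❓❓
❓⬛⬛⬛⬜⬜⬜⬜❓❓❓
❓⬛⬛⬛⬜⬜⬜⬜❓❓❓
❓⬛⬛⬜⬜⬜⬜⬜⬜❓❓
❓⬛⬛⬜⬜⬜⬜⬜⬜❓❓
❓⬛⬛⬜⬜⬜⬜⬜⬜❓❓

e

⬛⬛⬛⬛⬛⬛⬛⬛⬛⬛⬛
⬛⬛⬛⬛⬛⬛⬛⬛⬛⬛⬛
⬛⬛⬛⬛⬛⬛⬛⬛⬛⬛⬛
⬛⬛⬛⬛⬛⬛⬛⬛⬛⬛⬛
❓⬛⬛⬛⬛⬛⬛⬛❓❓❓
❓⬛⬛⬜⬜🔴⬜⬜❓❓❓
⬛⬛⬛⬜⬜⬜⬜⬜❓❓❓
⬛⬛⬛⬜⬜⬜⬜⬜❓❓❓
⬛⬛⬜⬜⬜⬜⬜⬜❓❓❓
⬛⬛⬜⬜⬜⬜⬜⬜❓❓❓
⬛⬛⬜⬜⬜⬜⬜⬜❓❓❓

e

⬛⬛⬛⬛⬛⬛⬛⬛⬛⬛⬛
⬛⬛⬛⬛⬛⬛⬛⬛⬛⬛⬛
⬛⬛⬛⬛⬛⬛⬛⬛⬛⬛⬛
⬛⬛⬛⬛⬛⬛⬛⬛⬛⬛⬛
⬛⬛⬛⬛⬛⬛⬛⬛❓❓❓
⬛⬛⬜⬜⬜🔴⬜⬜❓❓❓
⬛⬛⬜⬜⬜⬜⬜⬜❓❓❓
⬛⬛⬜⬜⬜⬜⬜⬜❓❓❓
⬛⬜⬜⬜⬜⬜⬜❓❓❓❓
⬛⬜⬜⬜⬜⬜⬜❓❓❓❓
⬛⬜⬜⬜⬜⬜⬜❓❓❓❓

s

⬛⬛⬛⬛⬛⬛⬛⬛⬛⬛⬛
⬛⬛⬛⬛⬛⬛⬛⬛⬛⬛⬛
⬛⬛⬛⬛⬛⬛⬛⬛⬛⬛⬛
⬛⬛⬛⬛⬛⬛⬛⬛❓❓❓
⬛⬛⬜⬜⬜⬜⬜⬜❓❓❓
⬛⬛⬜⬜⬜🔴⬜⬜❓❓❓
⬛⬛⬜⬜⬜⬜⬜⬜❓❓❓
⬛⬜⬜⬜⬜⬜⬜⬜❓❓❓
⬛⬜⬜⬜⬜⬜⬜❓❓❓❓
⬛⬜⬜⬜⬜⬜⬜❓❓❓❓
⬛⬜⬛⬛⬛⬛⬛❓❓❓❓

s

⬛⬛⬛⬛⬛⬛⬛⬛⬛⬛⬛
⬛⬛⬛⬛⬛⬛⬛⬛⬛⬛⬛
⬛⬛⬛⬛⬛⬛⬛⬛❓❓❓
⬛⬛⬜⬜⬜⬜⬜⬜❓❓❓
⬛⬛⬜⬜⬜⬜⬜⬜❓❓❓
⬛⬛⬜⬜⬜🔴⬜⬜❓❓❓
⬛⬜⬜⬜⬜⬜⬜⬜❓❓❓
⬛⬜⬜⬜⬜⬜⬜⬜❓❓❓
⬛⬜⬜⬜⬜⬜⬜❓❓❓❓
⬛⬜⬛⬛⬛⬛⬛❓❓❓❓
⬛⬜⬛⬛⬛⬛⬛❓❓❓❓

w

⬛⬛⬛⬛⬛⬛⬛⬛⬛⬛⬛
⬛⬛⬛⬛⬛⬛⬛⬛⬛⬛⬛
❓⬛⬛⬛⬛⬛⬛⬛⬛❓❓
❓⬛⬛⬜⬜⬜⬜⬜⬜❓❓
⬛⬛⬛⬜⬜⬜⬜⬜⬜❓❓
⬛⬛⬛⬜⬜🔴⬜⬜⬜❓❓
⬛⬛⬜⬜⬜⬜⬜⬜⬜❓❓
⬛⬛⬜⬜⬜⬜⬜⬜⬜❓❓
⬛⬛⬜⬜⬜⬜⬜⬜❓❓❓
⬛⬛⬜⬛⬛⬛⬛⬛❓❓❓
⬛⬛⬜⬛⬛⬛⬛⬛❓❓❓

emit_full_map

❓⬛⬛⬛⬛⬛⬛⬛⬛
❓⬛⬛⬜⬜⬜⬜⬜⬜
⬛⬛⬛⬜⬜⬜⬜⬜⬜
⬛⬛⬛⬜⬜🔴⬜⬜⬜
⬛⬛⬜⬜⬜⬜⬜⬜⬜
⬛⬛⬜⬜⬜⬜⬜⬜⬜
⬛⬛⬜⬜⬜⬜⬜⬜❓
⬛⬛⬜⬛⬛⬛⬛⬛❓
⬛⬛⬜⬛⬛⬛⬛⬛❓

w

⬛⬛⬛⬛⬛⬛⬛⬛⬛⬛⬛
⬛⬛⬛⬛⬛⬛⬛⬛⬛⬛⬛
❓❓⬛⬛⬛⬛⬛⬛⬛⬛❓
❓❓⬛⬛⬜⬜⬜⬜⬜⬜❓
❓⬛⬛⬛⬜⬜⬜⬜⬜⬜❓
❓⬛⬛⬛⬜🔴⬜⬜⬜⬜❓
❓⬛⬛⬜⬜⬜⬜⬜⬜⬜❓
❓⬛⬛⬜⬜⬜⬜⬜⬜⬜❓
❓⬛⬛⬜⬜⬜⬜⬜⬜❓❓
❓⬛⬛⬜⬛⬛⬛⬛⬛❓❓
❓⬛⬛⬜⬛⬛⬛⬛⬛❓❓

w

⬛⬛⬛⬛⬛⬛⬛⬛⬛⬛⬛
⬛⬛⬛⬛⬛⬛⬛⬛⬛⬛⬛
❓❓❓⬛⬛⬛⬛⬛⬛⬛⬛
❓❓❓⬛⬛⬜⬜⬜⬜⬜⬜
❓❓⬛⬛⬛⬜⬜⬜⬜⬜⬜
❓❓⬛⬛⬛🔴⬜⬜⬜⬜⬜
❓❓⬛⬛⬜⬜⬜⬜⬜⬜⬜
❓❓⬛⬛⬜⬜⬜⬜⬜⬜⬜
❓❓⬛⬛⬜⬜⬜⬜⬜⬜❓
❓❓⬛⬛⬜⬛⬛⬛⬛⬛❓
❓❓⬛⬛⬜⬛⬛⬛⬛⬛❓

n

⬛⬛⬛⬛⬛⬛⬛⬛⬛⬛⬛
⬛⬛⬛⬛⬛⬛⬛⬛⬛⬛⬛
⬛⬛⬛⬛⬛⬛⬛⬛⬛⬛⬛
❓❓❓⬛⬛⬛⬛⬛⬛⬛⬛
❓❓❓⬛⬛⬜⬜⬜⬜⬜⬜
❓❓⬛⬛⬛🔴⬜⬜⬜⬜⬜
❓❓⬛⬛⬛⬜⬜⬜⬜⬜⬜
❓❓⬛⬛⬜⬜⬜⬜⬜⬜⬜
❓❓⬛⬛⬜⬜⬜⬜⬜⬜⬜
❓❓⬛⬛⬜⬜⬜⬜⬜⬜❓
❓❓⬛⬛⬜⬛⬛⬛⬛⬛❓

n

⬛⬛⬛⬛⬛⬛⬛⬛⬛⬛⬛
⬛⬛⬛⬛⬛⬛⬛⬛⬛⬛⬛
⬛⬛⬛⬛⬛⬛⬛⬛⬛⬛⬛
⬛⬛⬛⬛⬛⬛⬛⬛⬛⬛⬛
❓❓❓⬛⬛⬛⬛⬛⬛⬛⬛
❓❓❓⬛⬛🔴⬜⬜⬜⬜⬜
❓❓⬛⬛⬛⬜⬜⬜⬜⬜⬜
❓❓⬛⬛⬛⬜⬜⬜⬜⬜⬜
❓❓⬛⬛⬜⬜⬜⬜⬜⬜⬜
❓❓⬛⬛⬜⬜⬜⬜⬜⬜⬜
❓❓⬛⬛⬜⬜⬜⬜⬜⬜❓

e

⬛⬛⬛⬛⬛⬛⬛⬛⬛⬛⬛
⬛⬛⬛⬛⬛⬛⬛⬛⬛⬛⬛
⬛⬛⬛⬛⬛⬛⬛⬛⬛⬛⬛
⬛⬛⬛⬛⬛⬛⬛⬛⬛⬛⬛
❓❓⬛⬛⬛⬛⬛⬛⬛⬛❓
❓❓⬛⬛⬜🔴⬜⬜⬜⬜❓
❓⬛⬛⬛⬜⬜⬜⬜⬜⬜❓
❓⬛⬛⬛⬜⬜⬜⬜⬜⬜❓
❓⬛⬛⬜⬜⬜⬜⬜⬜⬜❓
❓⬛⬛⬜⬜⬜⬜⬜⬜⬜❓
❓⬛⬛⬜⬜⬜⬜⬜⬜❓❓

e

⬛⬛⬛⬛⬛⬛⬛⬛⬛⬛⬛
⬛⬛⬛⬛⬛⬛⬛⬛⬛⬛⬛
⬛⬛⬛⬛⬛⬛⬛⬛⬛⬛⬛
⬛⬛⬛⬛⬛⬛⬛⬛⬛⬛⬛
❓⬛⬛⬛⬛⬛⬛⬛⬛❓❓
❓⬛⬛⬜⬜🔴⬜⬜⬜❓❓
⬛⬛⬛⬜⬜⬜⬜⬜⬜❓❓
⬛⬛⬛⬜⬜⬜⬜⬜⬜❓❓
⬛⬛⬜⬜⬜⬜⬜⬜⬜❓❓
⬛⬛⬜⬜⬜⬜⬜⬜⬜❓❓
⬛⬛⬜⬜⬜⬜⬜⬜❓❓❓

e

⬛⬛⬛⬛⬛⬛⬛⬛⬛⬛⬛
⬛⬛⬛⬛⬛⬛⬛⬛⬛⬛⬛
⬛⬛⬛⬛⬛⬛⬛⬛⬛⬛⬛
⬛⬛⬛⬛⬛⬛⬛⬛⬛⬛⬛
⬛⬛⬛⬛⬛⬛⬛⬛❓❓❓
⬛⬛⬜⬜⬜🔴⬜⬜❓❓❓
⬛⬛⬜⬜⬜⬜⬜⬜❓❓❓
⬛⬛⬜⬜⬜⬜⬜⬜❓❓❓
⬛⬜⬜⬜⬜⬜⬜⬜❓❓❓
⬛⬜⬜⬜⬜⬜⬜⬜❓❓❓
⬛⬜⬜⬜⬜⬜⬜❓❓❓❓

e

⬛⬛⬛⬛⬛⬛⬛⬛⬛⬛⬛
⬛⬛⬛⬛⬛⬛⬛⬛⬛⬛⬛
⬛⬛⬛⬛⬛⬛⬛⬛⬛⬛⬛
⬛⬛⬛⬛⬛⬛⬛⬛⬛⬛⬛
⬛⬛⬛⬛⬛⬛⬛⬛❓❓❓
⬛⬜⬜⬜⬜🔴⬜⬛❓❓❓
⬛⬜⬜⬜⬜⬜⬜⬛❓❓❓
⬛⬜⬜⬜⬜⬜⬜⬛❓❓❓
⬜⬜⬜⬜⬜⬜⬜❓❓❓❓
⬜⬜⬜⬜⬜⬜⬜❓❓❓❓
⬜⬜⬜⬜⬜⬜❓❓❓❓❓

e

⬛⬛⬛⬛⬛⬛⬛⬛⬛⬛⬛
⬛⬛⬛⬛⬛⬛⬛⬛⬛⬛⬛
⬛⬛⬛⬛⬛⬛⬛⬛⬛⬛⬛
⬛⬛⬛⬛⬛⬛⬛⬛⬛⬛⬛
⬛⬛⬛⬛⬛⬛⬛⬛❓❓❓
⬜⬜⬜⬜⬜🔴⬛⬛❓❓❓
⬜⬜⬜⬜⬜⬜⬛⬛❓❓❓
⬜⬜⬜⬜⬜⬜⬛⬛❓❓❓
⬜⬜⬜⬜⬜⬜❓❓❓❓❓
⬜⬜⬜⬜⬜⬜❓❓❓❓❓
⬜⬜⬜⬜⬜❓❓❓❓❓❓

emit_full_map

❓⬛⬛⬛⬛⬛⬛⬛⬛⬛⬛
❓⬛⬛⬜⬜⬜⬜⬜🔴⬛⬛
⬛⬛⬛⬜⬜⬜⬜⬜⬜⬛⬛
⬛⬛⬛⬜⬜⬜⬜⬜⬜⬛⬛
⬛⬛⬜⬜⬜⬜⬜⬜⬜❓❓
⬛⬛⬜⬜⬜⬜⬜⬜⬜❓❓
⬛⬛⬜⬜⬜⬜⬜⬜❓❓❓
⬛⬛⬜⬛⬛⬛⬛⬛❓❓❓
⬛⬛⬜⬛⬛⬛⬛⬛❓❓❓

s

⬛⬛⬛⬛⬛⬛⬛⬛⬛⬛⬛
⬛⬛⬛⬛⬛⬛⬛⬛⬛⬛⬛
⬛⬛⬛⬛⬛⬛⬛⬛⬛⬛⬛
⬛⬛⬛⬛⬛⬛⬛⬛❓❓❓
⬜⬜⬜⬜⬜⬜⬛⬛❓❓❓
⬜⬜⬜⬜⬜🔴⬛⬛❓❓❓
⬜⬜⬜⬜⬜⬜⬛⬛❓❓❓
⬜⬜⬜⬜⬜⬜⬜⬜❓❓❓
⬜⬜⬜⬜⬜⬜❓❓❓❓❓
⬜⬜⬜⬜⬜❓❓❓❓❓❓
⬛⬛⬛⬛⬛❓❓❓❓❓❓

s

⬛⬛⬛⬛⬛⬛⬛⬛⬛⬛⬛
⬛⬛⬛⬛⬛⬛⬛⬛⬛⬛⬛
⬛⬛⬛⬛⬛⬛⬛⬛❓❓❓
⬜⬜⬜⬜⬜⬜⬛⬛❓❓❓
⬜⬜⬜⬜⬜⬜⬛⬛❓❓❓
⬜⬜⬜⬜⬜🔴⬛⬛❓❓❓
⬜⬜⬜⬜⬜⬜⬜⬜❓❓❓
⬜⬜⬜⬜⬜⬜⬛⬛❓❓❓
⬜⬜⬜⬜⬜❓❓❓❓❓❓
⬛⬛⬛⬛⬛❓❓❓❓❓❓
⬛⬛⬛⬛⬛❓❓❓❓❓❓

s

⬛⬛⬛⬛⬛⬛⬛⬛⬛⬛⬛
⬛⬛⬛⬛⬛⬛⬛⬛❓❓❓
⬜⬜⬜⬜⬜⬜⬛⬛❓❓❓
⬜⬜⬜⬜⬜⬜⬛⬛❓❓❓
⬜⬜⬜⬜⬜⬜⬛⬛❓❓❓
⬜⬜⬜⬜⬜🔴⬜⬜❓❓❓
⬜⬜⬜⬜⬜⬜⬛⬛❓❓❓
⬜⬜⬜⬜⬜⬜⬛⬛❓❓❓
⬛⬛⬛⬛⬛❓❓❓❓❓❓
⬛⬛⬛⬛⬛❓❓❓❓❓❓
❓❓❓❓❓❓❓❓❓❓❓

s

⬛⬛⬛⬛⬛⬛⬛⬛❓❓❓
⬜⬜⬜⬜⬜⬜⬛⬛❓❓❓
⬜⬜⬜⬜⬜⬜⬛⬛❓❓❓
⬜⬜⬜⬜⬜⬜⬛⬛❓❓❓
⬜⬜⬜⬜⬜⬜⬜⬜❓❓❓
⬜⬜⬜⬜⬜🔴⬛⬛❓❓❓
⬜⬜⬜⬜⬜⬜⬛⬛❓❓❓
⬛⬛⬛⬛⬛⬛⬛⬛❓❓❓
⬛⬛⬛⬛⬛❓❓❓❓❓❓
❓❓❓❓❓❓❓❓❓❓❓
❓❓❓❓❓❓❓❓❓❓❓

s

⬜⬜⬜⬜⬜⬜⬛⬛❓❓❓
⬜⬜⬜⬜⬜⬜⬛⬛❓❓❓
⬜⬜⬜⬜⬜⬜⬛⬛❓❓❓
⬜⬜⬜⬜⬜⬜⬜⬜❓❓❓
⬜⬜⬜⬜⬜⬜⬛⬛❓❓❓
⬜⬜⬜⬜⬜🔴⬛⬛❓❓❓
⬛⬛⬛⬛⬛⬛⬛⬛❓❓❓
⬛⬛⬛⬛⬛⬛⬛⬛❓❓❓
❓❓❓❓❓❓❓❓❓❓❓
❓❓❓❓❓❓❓❓❓❓❓
❓❓❓❓❓❓❓❓❓❓❓

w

⬛⬜⬜⬜⬜⬜⬜⬛⬛❓❓
⬛⬜⬜⬜⬜⬜⬜⬛⬛❓❓
⬛⬜⬜⬜⬜⬜⬜⬛⬛❓❓
⬜⬜⬜⬜⬜⬜⬜⬜⬜❓❓
⬜⬜⬜⬜⬜⬜⬜⬛⬛❓❓
⬜⬜⬜⬜⬜🔴⬜⬛⬛❓❓
⬜⬛⬛⬛⬛⬛⬛⬛⬛❓❓
⬜⬛⬛⬛⬛⬛⬛⬛⬛❓❓
❓❓❓❓❓❓❓❓❓❓❓
❓❓❓❓❓❓❓❓❓❓❓
❓❓❓❓❓❓❓❓❓❓❓

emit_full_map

❓⬛⬛⬛⬛⬛⬛⬛⬛⬛⬛
❓⬛⬛⬜⬜⬜⬜⬜⬜⬛⬛
⬛⬛⬛⬜⬜⬜⬜⬜⬜⬛⬛
⬛⬛⬛⬜⬜⬜⬜⬜⬜⬛⬛
⬛⬛⬜⬜⬜⬜⬜⬜⬜⬜⬜
⬛⬛⬜⬜⬜⬜⬜⬜⬜⬛⬛
⬛⬛⬜⬜⬜⬜⬜🔴⬜⬛⬛
⬛⬛⬜⬛⬛⬛⬛⬛⬛⬛⬛
⬛⬛⬜⬛⬛⬛⬛⬛⬛⬛⬛


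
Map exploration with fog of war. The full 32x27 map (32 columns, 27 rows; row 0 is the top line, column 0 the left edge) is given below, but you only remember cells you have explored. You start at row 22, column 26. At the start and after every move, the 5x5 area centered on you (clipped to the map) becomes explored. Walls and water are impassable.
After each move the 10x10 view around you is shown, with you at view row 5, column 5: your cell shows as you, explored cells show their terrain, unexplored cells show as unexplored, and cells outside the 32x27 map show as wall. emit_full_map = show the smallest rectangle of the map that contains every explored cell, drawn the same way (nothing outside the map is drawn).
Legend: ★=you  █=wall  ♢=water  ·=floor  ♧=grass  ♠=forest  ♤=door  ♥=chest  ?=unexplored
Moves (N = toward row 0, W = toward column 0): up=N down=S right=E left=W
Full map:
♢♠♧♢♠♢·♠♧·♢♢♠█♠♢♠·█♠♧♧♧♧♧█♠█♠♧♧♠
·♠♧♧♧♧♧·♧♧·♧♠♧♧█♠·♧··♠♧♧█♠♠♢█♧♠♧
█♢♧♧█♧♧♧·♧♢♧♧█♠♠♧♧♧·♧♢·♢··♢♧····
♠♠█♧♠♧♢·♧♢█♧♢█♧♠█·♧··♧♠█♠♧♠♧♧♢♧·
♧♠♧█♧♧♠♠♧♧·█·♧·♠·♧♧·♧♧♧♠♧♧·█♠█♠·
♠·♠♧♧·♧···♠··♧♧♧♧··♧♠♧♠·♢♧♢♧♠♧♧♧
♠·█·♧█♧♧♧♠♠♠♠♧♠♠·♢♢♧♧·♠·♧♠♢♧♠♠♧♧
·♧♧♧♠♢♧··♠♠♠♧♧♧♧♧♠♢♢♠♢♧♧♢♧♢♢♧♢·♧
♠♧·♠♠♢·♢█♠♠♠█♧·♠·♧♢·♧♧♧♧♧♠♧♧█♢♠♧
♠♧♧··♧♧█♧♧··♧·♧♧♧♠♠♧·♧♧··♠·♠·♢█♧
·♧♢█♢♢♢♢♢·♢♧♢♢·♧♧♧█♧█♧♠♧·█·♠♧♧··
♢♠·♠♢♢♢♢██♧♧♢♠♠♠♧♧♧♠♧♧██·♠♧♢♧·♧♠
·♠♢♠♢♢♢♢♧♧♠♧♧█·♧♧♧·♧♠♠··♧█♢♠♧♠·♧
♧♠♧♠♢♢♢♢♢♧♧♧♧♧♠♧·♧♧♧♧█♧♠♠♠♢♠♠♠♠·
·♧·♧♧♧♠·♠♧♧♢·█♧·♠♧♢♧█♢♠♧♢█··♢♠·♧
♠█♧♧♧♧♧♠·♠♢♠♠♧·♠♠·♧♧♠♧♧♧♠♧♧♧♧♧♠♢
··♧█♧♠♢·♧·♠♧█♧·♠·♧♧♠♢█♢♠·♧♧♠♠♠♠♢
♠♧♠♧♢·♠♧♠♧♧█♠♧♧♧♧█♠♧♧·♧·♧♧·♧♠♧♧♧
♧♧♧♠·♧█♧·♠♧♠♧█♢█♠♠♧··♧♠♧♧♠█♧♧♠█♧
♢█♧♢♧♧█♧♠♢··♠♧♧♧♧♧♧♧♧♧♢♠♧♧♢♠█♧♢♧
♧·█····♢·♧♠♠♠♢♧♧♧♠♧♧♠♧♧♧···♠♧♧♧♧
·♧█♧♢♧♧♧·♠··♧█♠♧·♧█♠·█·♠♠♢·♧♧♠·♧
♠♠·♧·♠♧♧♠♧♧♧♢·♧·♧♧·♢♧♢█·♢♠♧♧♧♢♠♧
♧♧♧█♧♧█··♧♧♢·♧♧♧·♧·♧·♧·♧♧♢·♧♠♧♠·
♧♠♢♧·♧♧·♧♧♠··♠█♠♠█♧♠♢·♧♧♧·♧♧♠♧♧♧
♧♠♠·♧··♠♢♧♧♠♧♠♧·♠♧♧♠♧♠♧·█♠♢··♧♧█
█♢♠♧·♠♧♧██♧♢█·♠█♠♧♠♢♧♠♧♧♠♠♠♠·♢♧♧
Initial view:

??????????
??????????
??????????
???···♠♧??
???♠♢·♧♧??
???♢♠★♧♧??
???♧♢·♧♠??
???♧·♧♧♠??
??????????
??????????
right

??????????
??????????
??????????
??···♠♧♧??
??♠♢·♧♧♠??
??♢♠♧★♧♢??
??♧♢·♧♠♧??
??♧·♧♧♠♧??
??????????
??????????

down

??????????
??????????
??···♠♧♧??
??♠♢·♧♧♠??
??♢♠♧♧♧♢??
??♧♢·★♠♧??
??♧·♧♧♠♧??
???♠♢··♧??
??????????
██████████

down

??????????
??···♠♧♧??
??♠♢·♧♧♠??
??♢♠♧♧♧♢??
??♧♢·♧♠♧??
??♧·♧★♠♧??
???♠♢··♧??
???♠♠♠·♢??
██████████
██████████

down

??···♠♧♧??
??♠♢·♧♧♠??
??♢♠♧♧♧♢??
??♧♢·♧♠♧??
??♧·♧♧♠♧??
???♠♢★·♧??
???♠♠♠·♢??
██████████
██████████
██████████

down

??♠♢·♧♧♠??
??♢♠♧♧♧♢??
??♧♢·♧♠♧??
??♧·♧♧♠♧??
???♠♢··♧??
???♠♠★·♢??
██████████
██████████
██████████
██████████

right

?♠♢·♧♧♠??█
?♢♠♧♧♧♢??█
?♧♢·♧♠♧??█
?♧·♧♧♠♧♧?█
??♠♢··♧♧?█
??♠♠♠★♢♧?█
██████████
██████████
██████████
██████████

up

?···♠♧♧??█
?♠♢·♧♧♠??█
?♢♠♧♧♧♢??█
?♧♢·♧♠♧♠?█
?♧·♧♧♠♧♧?█
??♠♢·★♧♧?█
??♠♠♠·♢♧?█
██████████
██████████
██████████

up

?????????█
?···♠♧♧??█
?♠♢·♧♧♠??█
?♢♠♧♧♧♢♠?█
?♧♢·♧♠♧♠?█
?♧·♧♧★♧♧?█
??♠♢··♧♧?█
??♠♠♠·♢♧?█
██████████
██████████

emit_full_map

···♠♧♧?
♠♢·♧♧♠?
♢♠♧♧♧♢♠
♧♢·♧♠♧♠
♧·♧♧★♧♧
?♠♢··♧♧
?♠♠♠·♢♧

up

?????????█
?????????█
?···♠♧♧??█
?♠♢·♧♧♠·?█
?♢♠♧♧♧♢♠?█
?♧♢·♧★♧♠?█
?♧·♧♧♠♧♧?█
??♠♢··♧♧?█
??♠♠♠·♢♧?█
██████████

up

?????????█
?????????█
?????????█
?···♠♧♧♧?█
?♠♢·♧♧♠·?█
?♢♠♧♧★♢♠?█
?♧♢·♧♠♧♠?█
?♧·♧♧♠♧♧?█
??♠♢··♧♧?█
??♠♠♠·♢♧?█

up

?????????█
?????????█
?????????█
???♢♠█♧♢?█
?···♠♧♧♧?█
?♠♢·♧★♠·?█
?♢♠♧♧♧♢♠?█
?♧♢·♧♠♧♠?█
?♧·♧♧♠♧♧?█
??♠♢··♧♧?█

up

?????????█
?????????█
?????????█
???█♧♧♠█?█
???♢♠█♧♢?█
?···♠★♧♧?█
?♠♢·♧♧♠·?█
?♢♠♧♧♧♢♠?█
?♧♢·♧♠♧♠?█
?♧·♧♧♠♧♧?█

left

??????????
??????????
??????????
???♠█♧♧♠█?
???♧♢♠█♧♢?
??···★♧♧♧?
??♠♢·♧♧♠·?
??♢♠♧♧♧♢♠?
??♧♢·♧♠♧♠?
??♧·♧♧♠♧♧?

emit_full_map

?♠█♧♧♠█
?♧♢♠█♧♢
···★♧♧♧
♠♢·♧♧♠·
♢♠♧♧♧♢♠
♧♢·♧♠♧♠
♧·♧♧♠♧♧
?♠♢··♧♧
?♠♠♠·♢♧

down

??????????
??????????
???♠█♧♧♠█?
???♧♢♠█♧♢?
??···♠♧♧♧?
??♠♢·★♧♠·?
??♢♠♧♧♧♢♠?
??♧♢·♧♠♧♠?
??♧·♧♧♠♧♧?
???♠♢··♧♧?

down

??????????
???♠█♧♧♠█?
???♧♢♠█♧♢?
??···♠♧♧♧?
??♠♢·♧♧♠·?
??♢♠♧★♧♢♠?
??♧♢·♧♠♧♠?
??♧·♧♧♠♧♧?
???♠♢··♧♧?
???♠♠♠·♢♧?

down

???♠█♧♧♠█?
???♧♢♠█♧♢?
??···♠♧♧♧?
??♠♢·♧♧♠·?
??♢♠♧♧♧♢♠?
??♧♢·★♠♧♠?
??♧·♧♧♠♧♧?
???♠♢··♧♧?
???♠♠♠·♢♧?
██████████

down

???♧♢♠█♧♢?
??···♠♧♧♧?
??♠♢·♧♧♠·?
??♢♠♧♧♧♢♠?
??♧♢·♧♠♧♠?
??♧·♧★♠♧♧?
???♠♢··♧♧?
???♠♠♠·♢♧?
██████████
██████████

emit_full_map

?♠█♧♧♠█
?♧♢♠█♧♢
···♠♧♧♧
♠♢·♧♧♠·
♢♠♧♧♧♢♠
♧♢·♧♠♧♠
♧·♧★♠♧♧
?♠♢··♧♧
?♠♠♠·♢♧

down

??···♠♧♧♧?
??♠♢·♧♧♠·?
??♢♠♧♧♧♢♠?
??♧♢·♧♠♧♠?
??♧·♧♧♠♧♧?
???♠♢★·♧♧?
???♠♠♠·♢♧?
██████████
██████████
██████████

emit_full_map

?♠█♧♧♠█
?♧♢♠█♧♢
···♠♧♧♧
♠♢·♧♧♠·
♢♠♧♧♧♢♠
♧♢·♧♠♧♠
♧·♧♧♠♧♧
?♠♢★·♧♧
?♠♠♠·♢♧


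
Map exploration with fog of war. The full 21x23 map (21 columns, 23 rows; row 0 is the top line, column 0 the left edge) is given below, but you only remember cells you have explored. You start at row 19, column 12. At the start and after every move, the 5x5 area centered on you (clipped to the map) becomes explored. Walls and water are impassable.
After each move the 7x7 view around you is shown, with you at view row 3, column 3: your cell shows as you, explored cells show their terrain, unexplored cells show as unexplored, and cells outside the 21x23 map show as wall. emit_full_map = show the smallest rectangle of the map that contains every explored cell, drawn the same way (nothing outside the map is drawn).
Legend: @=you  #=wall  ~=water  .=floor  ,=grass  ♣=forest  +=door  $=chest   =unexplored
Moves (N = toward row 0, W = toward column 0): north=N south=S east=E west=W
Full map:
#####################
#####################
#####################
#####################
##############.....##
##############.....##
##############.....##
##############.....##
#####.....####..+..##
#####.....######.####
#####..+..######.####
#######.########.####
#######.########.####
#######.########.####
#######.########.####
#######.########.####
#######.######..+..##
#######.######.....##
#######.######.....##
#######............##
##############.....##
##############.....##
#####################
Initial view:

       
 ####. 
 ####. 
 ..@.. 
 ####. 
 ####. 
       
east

       
####.. 
####.. 
...@.. 
####.. 
####.. 
       

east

       
###... 
###... 
...@.. 
###... 
###... 
       

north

       
 ##..+ 
###... 
###@.. 
...... 
###... 
###... 

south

 ##..+ 
###... 
###... 
...@.. 
###... 
###... 
       

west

  ##..+
####...
####...
...@...
####...
####...
       

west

   ##..
 ####..
 ####..
 ..@...
 ####..
 ####..
       

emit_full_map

  ##..+
####...
####...
..@....
####...
####...

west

    ##.
 #####.
 #####.
 ..@...
 #####.
 #####.
       

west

     ##
 ######
 ######
 ..@...
 ######
 ######
       

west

      #
 .#####
 .#####
 ..@...
 ######
 ######
       

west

       
 #.####
 #.####
 #.@...
 ######
 ######
       

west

       
 ##.###
 ##.###
 ##@...
 ######
 ######
       

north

       
 ##.## 
 ##.###
 ##@###
 ##....
 ######
 ######

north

       
 ##.## 
 ##.## 
 ##@###
 ##.###
 ##....
 ######

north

       
 ##.## 
 ##.## 
 ##@## 
 ##.###
 ##.###
 ##....

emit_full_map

##.##       
##.##       
##@##  ##..+
##.######...
##.######...
##..........
#########...
#########...

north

       
 ##.## 
 ##.## 
 ##@## 
 ##.## 
 ##.###
 ##.###

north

       
 ##.## 
 ##.## 
 ##@## 
 ##.## 
 ##.## 
 ##.###

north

       
 ##.## 
 ##.## 
 ##@## 
 ##.## 
 ##.## 
 ##.## 

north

       
 ..+.. 
 ##.## 
 ##@## 
 ##.## 
 ##.## 
 ##.## 

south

 ..+.. 
 ##.## 
 ##.## 
 ##@## 
 ##.## 
 ##.## 
 ##.## 

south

 ##.## 
 ##.## 
 ##.## 
 ##@## 
 ##.## 
 ##.## 
 ##.###

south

 ##.## 
 ##.## 
 ##.## 
 ##@## 
 ##.## 
 ##.###
 ##.###

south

 ##.## 
 ##.## 
 ##.## 
 ##@## 
 ##.###
 ##.###
 ##....

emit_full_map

..+..       
##.##       
##.##       
##.##       
##.##       
##.##       
##@##  ##..+
##.######...
##.######...
##..........
#########...
#########...

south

 ##.## 
 ##.## 
 ##.## 
 ##@###
 ##.###
 ##....
 ######

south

 ##.## 
 ##.## 
 ##.###
 ##@###
 ##....
 ######
 ######

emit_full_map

..+..       
##.##       
##.##       
##.##       
##.##       
##.##       
##.##  ##..+
##.######...
##@######...
##..........
#########...
#########...


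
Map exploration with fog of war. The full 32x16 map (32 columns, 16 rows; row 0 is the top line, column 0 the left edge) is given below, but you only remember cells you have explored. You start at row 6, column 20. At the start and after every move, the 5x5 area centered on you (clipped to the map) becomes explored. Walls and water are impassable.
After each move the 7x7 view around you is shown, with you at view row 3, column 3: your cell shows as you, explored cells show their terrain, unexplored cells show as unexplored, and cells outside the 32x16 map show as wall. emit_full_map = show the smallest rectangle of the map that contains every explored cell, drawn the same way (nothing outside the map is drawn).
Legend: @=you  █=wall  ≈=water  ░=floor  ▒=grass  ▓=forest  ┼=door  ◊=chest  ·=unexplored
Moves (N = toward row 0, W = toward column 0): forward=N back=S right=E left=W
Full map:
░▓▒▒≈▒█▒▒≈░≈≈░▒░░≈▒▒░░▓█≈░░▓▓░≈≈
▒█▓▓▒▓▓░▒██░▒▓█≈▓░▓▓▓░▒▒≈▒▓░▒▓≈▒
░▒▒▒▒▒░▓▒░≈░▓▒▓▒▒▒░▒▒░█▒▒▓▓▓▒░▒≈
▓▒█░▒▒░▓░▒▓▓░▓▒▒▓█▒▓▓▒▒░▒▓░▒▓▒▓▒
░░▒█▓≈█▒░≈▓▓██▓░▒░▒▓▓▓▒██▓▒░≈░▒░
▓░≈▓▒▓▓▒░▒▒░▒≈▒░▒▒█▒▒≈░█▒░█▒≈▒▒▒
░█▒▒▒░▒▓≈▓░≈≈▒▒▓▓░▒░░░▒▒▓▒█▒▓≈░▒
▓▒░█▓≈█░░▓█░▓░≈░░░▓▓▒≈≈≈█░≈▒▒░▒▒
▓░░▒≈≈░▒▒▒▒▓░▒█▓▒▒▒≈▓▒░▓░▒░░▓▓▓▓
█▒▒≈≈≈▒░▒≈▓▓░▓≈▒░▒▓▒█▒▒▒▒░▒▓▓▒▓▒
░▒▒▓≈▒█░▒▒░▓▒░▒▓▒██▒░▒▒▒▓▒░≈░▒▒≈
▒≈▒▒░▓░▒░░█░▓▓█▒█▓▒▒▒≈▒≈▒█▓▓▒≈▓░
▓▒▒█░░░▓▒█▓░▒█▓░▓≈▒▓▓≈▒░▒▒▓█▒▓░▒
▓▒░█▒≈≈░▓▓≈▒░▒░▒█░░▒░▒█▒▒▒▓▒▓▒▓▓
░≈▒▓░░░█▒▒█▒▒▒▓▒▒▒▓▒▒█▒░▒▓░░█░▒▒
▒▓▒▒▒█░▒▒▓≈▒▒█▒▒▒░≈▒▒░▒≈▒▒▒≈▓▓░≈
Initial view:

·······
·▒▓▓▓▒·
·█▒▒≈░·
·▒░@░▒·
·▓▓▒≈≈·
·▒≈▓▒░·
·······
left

·······
·░▒▓▓▓▒
·▒█▒▒≈░
·░▒@░░▒
·░▓▓▒≈≈
·▒▒≈▓▒░
·······

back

·░▒▓▓▓▒
·▒█▒▒≈░
·░▒░░░▒
·░▓@▒≈≈
·▒▒≈▓▒░
·▒▓▒█▒·
·······

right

░▒▓▓▓▒·
▒█▒▒≈░·
░▒░░░▒·
░▓▓@≈≈·
▒▒≈▓▒░·
▒▓▒█▒▒·
·······

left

·░▒▓▓▓▒
·▒█▒▒≈░
·░▒░░░▒
·░▓@▒≈≈
·▒▒≈▓▒░
·▒▓▒█▒▒
·······

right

░▒▓▓▓▒·
▒█▒▒≈░·
░▒░░░▒·
░▓▓@≈≈·
▒▒≈▓▒░·
▒▓▒█▒▒·
·······

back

▒█▒▒≈░·
░▒░░░▒·
░▓▓▒≈≈·
▒▒≈@▒░·
▒▓▒█▒▒·
·█▒░▒▒·
·······

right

█▒▒≈░··
▒░░░▒▒·
▓▓▒≈≈≈·
▒≈▓@░▓·
▓▒█▒▒▒·
█▒░▒▒▒·
·······

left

▒█▒▒≈░·
░▒░░░▒▒
░▓▓▒≈≈≈
▒▒≈@▒░▓
▒▓▒█▒▒▒
·█▒░▒▒▒
·······

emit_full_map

░▒▓▓▓▒·
▒█▒▒≈░·
░▒░░░▒▒
░▓▓▒≈≈≈
▒▒≈@▒░▓
▒▓▒█▒▒▒
·█▒░▒▒▒

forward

░▒▓▓▓▒·
▒█▒▒≈░·
░▒░░░▒▒
░▓▓@≈≈≈
▒▒≈▓▒░▓
▒▓▒█▒▒▒
·█▒░▒▒▒

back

▒█▒▒≈░·
░▒░░░▒▒
░▓▓▒≈≈≈
▒▒≈@▒░▓
▒▓▒█▒▒▒
·█▒░▒▒▒
·······

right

█▒▒≈░··
▒░░░▒▒·
▓▓▒≈≈≈·
▒≈▓@░▓·
▓▒█▒▒▒·
█▒░▒▒▒·
·······

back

▒░░░▒▒·
▓▓▒≈≈≈·
▒≈▓▒░▓·
▓▒█@▒▒·
█▒░▒▒▒·
·▒▒≈▒≈·
·······

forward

█▒▒≈░··
▒░░░▒▒·
▓▓▒≈≈≈·
▒≈▓@░▓·
▓▒█▒▒▒·
█▒░▒▒▒·
·▒▒≈▒≈·

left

▒█▒▒≈░·
░▒░░░▒▒
░▓▓▒≈≈≈
▒▒≈@▒░▓
▒▓▒█▒▒▒
·█▒░▒▒▒
··▒▒≈▒≈

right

█▒▒≈░··
▒░░░▒▒·
▓▓▒≈≈≈·
▒≈▓@░▓·
▓▒█▒▒▒·
█▒░▒▒▒·
·▒▒≈▒≈·

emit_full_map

░▒▓▓▓▒·
▒█▒▒≈░·
░▒░░░▒▒
░▓▓▒≈≈≈
▒▒≈▓@░▓
▒▓▒█▒▒▒
·█▒░▒▒▒
··▒▒≈▒≈

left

▒█▒▒≈░·
░▒░░░▒▒
░▓▓▒≈≈≈
▒▒≈@▒░▓
▒▓▒█▒▒▒
·█▒░▒▒▒
··▒▒≈▒≈


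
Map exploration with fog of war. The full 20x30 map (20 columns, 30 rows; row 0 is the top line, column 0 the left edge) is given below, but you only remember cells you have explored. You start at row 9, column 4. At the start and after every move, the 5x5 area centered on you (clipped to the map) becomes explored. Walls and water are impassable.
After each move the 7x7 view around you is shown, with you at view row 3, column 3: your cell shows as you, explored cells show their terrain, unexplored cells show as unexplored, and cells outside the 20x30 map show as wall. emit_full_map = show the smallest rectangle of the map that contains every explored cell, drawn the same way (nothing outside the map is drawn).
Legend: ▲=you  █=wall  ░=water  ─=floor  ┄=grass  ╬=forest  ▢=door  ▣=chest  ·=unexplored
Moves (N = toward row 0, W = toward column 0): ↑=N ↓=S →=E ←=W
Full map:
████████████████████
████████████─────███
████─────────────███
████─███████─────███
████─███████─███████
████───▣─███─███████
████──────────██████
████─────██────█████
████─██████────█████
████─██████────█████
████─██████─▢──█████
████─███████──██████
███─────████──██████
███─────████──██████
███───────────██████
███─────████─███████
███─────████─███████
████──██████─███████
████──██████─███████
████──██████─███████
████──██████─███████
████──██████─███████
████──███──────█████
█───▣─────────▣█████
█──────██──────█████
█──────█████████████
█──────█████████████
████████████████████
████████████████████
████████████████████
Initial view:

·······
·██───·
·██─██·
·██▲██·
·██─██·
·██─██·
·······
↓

·██───·
·██─██·
·██─██·
·██▲██·
·██─██·
·█────·
·······

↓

·██─██·
·██─██·
·██─██·
·██▲██·
·█────·
·█────·
·······

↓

·██─██·
·██─██·
·██─██·
·█─▲──·
·█────·
·█────·
·······

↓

·██─██·
·██─██·
·█────·
·█─▲──·
·█────·
·█────·
·······

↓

·██─██·
·█────·
·█────·
·█─▲──·
·█────·
·█────·
·······

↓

·█────·
·█────·
·█────·
·█─▲──·
·█────·
·██──█·
·······

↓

·█────·
·█────·
·█────·
·█─▲──·
·██──█·
·██──█·
·······

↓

·█────·
·█────·
·█────·
·██▲─█·
·██──█·
·██──█·
·······

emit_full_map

██───
██─██
██─██
██─██
██─██
█────
█────
█────
█────
█────
██▲─█
██──█
██──█

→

█────··
█─────·
█─────·
██─▲██·
██──██·
██──██·
·······

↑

█────··
█─────·
█─────·
█──▲──·
██──██·
██──██·
██──██·

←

·█────·
·█─────
·█─────
·█─▲───
·██──██
·██──██
·██──██

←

··█────
·██────
·██────
·██▲───
·███──█
·███──█
··██──█

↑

··█────
·██────
·██────
·██▲───
·██────
·███──█
·███──█

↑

··██─██
·██────
·██────
·██▲───
·██────
·██────
·███──█

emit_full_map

·██───·
·██─██·
·██─██·
·██─██·
·██─██·
██────·
██────·
██▲────
██─────
██─────
███──██
███──██
·██──██

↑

··██─██
·███─██
·██────
·██▲───
·██────
·██────
·██────

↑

··██─██
·███─██
·███─██
·██▲───
·██────
·██────
·██────

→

·██─██·
███─██·
███─██·
██─▲──·
██────·
██─────
██─────

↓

███─██·
███─██·
██────·
██─▲──·
██─────
██─────
██─────

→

██─██··
██─███·
█─────·
█──▲──·
█─────·
█─────·
█─────·

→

█─██···
█─████·
─────█·
───▲─█·
──────·
─────█·
─────··

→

─██····
─█████·
────██·
───▲██·
──────·
────██·
────···

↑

─██····
─█████·
─█████·
───▲██·
────██·
──────·
────██·

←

█─██···
█─█████
█─█████
───▲─██
─────██
───────
─────██

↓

█─█████
█─█████
─────██
───▲─██
───────
─────██
─────··

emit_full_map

·██───···
·██─██···
·██─██···
███─█████
███─█████
██─────██
██───▲─██
██───────
██─────██
██─────··
███──██··
███──██··
·██──██··

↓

█─█████
─────██
─────██
───▲───
─────██
─────█·
█──██··

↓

─────██
─────██
───────
───▲─██
─────█·
█──███·
█──██··

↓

─────██
───────
─────██
───▲─█·
█──███·
█──███·
█──██··

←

█─────█
█──────
█─────█
█──▲──█
██──███
██──███
██──██·

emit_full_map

·██───···
·██─██···
·██─██···
███─█████
███─█████
██─────██
██─────██
██───────
██─────██
██──▲──█·
███──███·
███──███·
·██──██··

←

██─────
██─────
██─────
██─▲───
███──██
███──██
·██──██

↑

██─────
██─────
██─────
██─▲───
██─────
███──██
███──██

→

█─────█
█─────█
█──────
█──▲──█
█─────█
██──███
██──███

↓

█─────█
█──────
█─────█
█──▲──█
██──███
██──███
██──██·

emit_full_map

·██───···
·██─██···
·██─██···
███─█████
███─█████
██─────██
██─────██
██───────
██─────██
██──▲──█·
███──███·
███──███·
·██──██··
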